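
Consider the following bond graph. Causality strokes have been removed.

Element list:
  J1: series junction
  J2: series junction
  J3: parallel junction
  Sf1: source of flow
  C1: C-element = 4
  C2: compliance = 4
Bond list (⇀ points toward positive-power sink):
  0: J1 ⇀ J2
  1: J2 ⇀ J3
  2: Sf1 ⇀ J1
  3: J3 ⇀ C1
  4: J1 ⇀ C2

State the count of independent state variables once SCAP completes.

#2 →Sf1  (Sf1 fixes flow; stroke at Sf1)
#0 →J1  (J1 flow already set via bond 2)
#4 →J1  (common-f at J1 fixed by 2)
#1 →J2  (common-f at J2 fixed by 0)
#3 →J3  (closing 0-jn rule on J3)

2  (C1, C2 all integral)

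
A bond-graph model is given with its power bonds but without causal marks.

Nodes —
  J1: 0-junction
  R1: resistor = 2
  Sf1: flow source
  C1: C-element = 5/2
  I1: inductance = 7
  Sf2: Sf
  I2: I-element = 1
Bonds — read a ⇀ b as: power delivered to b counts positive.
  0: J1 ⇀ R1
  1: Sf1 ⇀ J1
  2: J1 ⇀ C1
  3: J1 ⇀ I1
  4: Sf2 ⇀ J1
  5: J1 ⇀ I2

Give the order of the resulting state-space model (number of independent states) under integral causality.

bond 1 stroke at Sf1  (source Sf1 imposes f)
bond 4 stroke at Sf2  (source Sf2 imposes f)
bond 2 stroke at J1  (prefer integral on C1)
bond 0 stroke at R1  (common-e at J1 fixed by 2)
bond 3 stroke at I1  (J1 effort already set via bond 2)
bond 5 stroke at I2  (J1: bond 2 brought effort, rest push out)

3  (C1, I1, I2 all integral)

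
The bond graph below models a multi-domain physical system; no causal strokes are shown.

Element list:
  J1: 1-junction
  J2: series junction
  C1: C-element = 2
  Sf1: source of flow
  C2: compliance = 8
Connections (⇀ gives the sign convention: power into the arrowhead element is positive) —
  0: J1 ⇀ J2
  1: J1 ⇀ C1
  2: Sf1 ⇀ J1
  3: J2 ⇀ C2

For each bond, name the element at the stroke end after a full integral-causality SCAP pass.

bond 0 →J1
bond 1 →J1
bond 2 →Sf1
bond 3 →J2

#2 stroke→Sf1  (Sf1 fixes flow; stroke at Sf1)
#0 stroke→J1  (J1: bond 2 brought flow, rest push out)
#1 stroke→J1  (1-jn J1 has f-setter on 2)
#3 stroke→J2  (1-jn J2 has f-setter on 0)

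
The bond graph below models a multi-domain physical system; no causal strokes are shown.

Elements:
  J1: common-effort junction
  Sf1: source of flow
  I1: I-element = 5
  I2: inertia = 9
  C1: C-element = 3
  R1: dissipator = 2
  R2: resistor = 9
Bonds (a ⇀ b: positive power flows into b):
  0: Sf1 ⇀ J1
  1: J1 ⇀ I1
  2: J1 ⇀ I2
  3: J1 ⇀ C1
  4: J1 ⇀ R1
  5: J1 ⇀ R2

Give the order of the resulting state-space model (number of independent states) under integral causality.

3  (C1, I1, I2 all integral)

#0 →Sf1  (Sf1 (Sf) sets flow on bond)
#1 →I1  (prefer integral on I1)
#2 →I2  (I2 outputs flow p/I2)
#3 →J1  (prefer integral on C1)
#4 →R1  (common-e at J1 fixed by 3)
#5 →R2  (0-jn J1 has e-setter on 3)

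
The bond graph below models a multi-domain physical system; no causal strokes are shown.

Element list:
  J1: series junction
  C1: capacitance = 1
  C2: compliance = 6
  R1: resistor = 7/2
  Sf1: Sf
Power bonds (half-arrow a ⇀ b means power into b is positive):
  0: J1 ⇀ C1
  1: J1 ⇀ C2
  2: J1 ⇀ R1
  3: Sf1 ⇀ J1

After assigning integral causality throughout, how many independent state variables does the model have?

2  (C1, C2 all integral)

#3 stroke→Sf1  (Sf1 fixes flow; stroke at Sf1)
#0 stroke→J1  (1-jn J1 has f-setter on 3)
#1 stroke→J1  (J1: bond 3 brought flow, rest push out)
#2 stroke→J1  (1-jn J1 has f-setter on 3)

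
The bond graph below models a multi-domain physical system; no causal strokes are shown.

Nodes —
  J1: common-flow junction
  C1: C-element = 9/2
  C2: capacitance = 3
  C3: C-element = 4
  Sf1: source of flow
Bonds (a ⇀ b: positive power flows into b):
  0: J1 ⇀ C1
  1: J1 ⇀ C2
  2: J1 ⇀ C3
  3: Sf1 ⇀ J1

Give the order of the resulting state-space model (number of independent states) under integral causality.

3  (C1, C2, C3 all integral)

b3 |Sf1  (source Sf1 imposes f)
b0 |J1  (J1: bond 3 brought flow, rest push out)
b1 |J1  (J1: bond 3 brought flow, rest push out)
b2 |J1  (J1 flow already set via bond 3)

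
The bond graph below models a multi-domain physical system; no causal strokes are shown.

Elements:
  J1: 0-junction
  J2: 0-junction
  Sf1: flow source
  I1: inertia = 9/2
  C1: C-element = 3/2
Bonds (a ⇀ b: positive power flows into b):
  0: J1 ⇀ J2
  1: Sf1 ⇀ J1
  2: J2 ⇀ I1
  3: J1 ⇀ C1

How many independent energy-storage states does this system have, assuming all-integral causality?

#1 |Sf1  (source Sf1 imposes f)
#2 |I1  (I1: I, integral causality)
#0 |J2  (J2 needs exactly one e-in)
#3 |J1  (J1: last free bond brings effort in)

2  (C1, I1 all integral)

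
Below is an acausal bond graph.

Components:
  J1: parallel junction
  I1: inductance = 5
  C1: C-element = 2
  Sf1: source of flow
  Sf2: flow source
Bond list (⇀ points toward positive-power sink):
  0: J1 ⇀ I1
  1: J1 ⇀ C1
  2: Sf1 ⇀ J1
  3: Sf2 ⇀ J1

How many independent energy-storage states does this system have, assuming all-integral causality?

β2 |Sf1  (source Sf1 imposes f)
β3 |Sf2  (Sf2 fixes flow; stroke at Sf2)
β0 |I1  (I1 integral (f out))
β1 |J1  (J1 needs exactly one e-in)

2  (C1, I1 all integral)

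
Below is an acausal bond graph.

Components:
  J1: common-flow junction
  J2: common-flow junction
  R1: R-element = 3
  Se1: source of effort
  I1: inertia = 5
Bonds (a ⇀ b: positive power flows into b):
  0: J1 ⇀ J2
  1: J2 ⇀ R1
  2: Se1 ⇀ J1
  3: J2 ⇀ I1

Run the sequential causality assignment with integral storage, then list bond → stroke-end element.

bond 0 |J2
bond 1 |J2
bond 2 |J1
bond 3 |I1

b2 →J1  (Se1: effort source, stroke at far end)
b0 →J2  (closing 1-jn rule on J1)
b3 →I1  (prefer integral on I1)
b1 →J2  (1-jn J2 has f-setter on 3)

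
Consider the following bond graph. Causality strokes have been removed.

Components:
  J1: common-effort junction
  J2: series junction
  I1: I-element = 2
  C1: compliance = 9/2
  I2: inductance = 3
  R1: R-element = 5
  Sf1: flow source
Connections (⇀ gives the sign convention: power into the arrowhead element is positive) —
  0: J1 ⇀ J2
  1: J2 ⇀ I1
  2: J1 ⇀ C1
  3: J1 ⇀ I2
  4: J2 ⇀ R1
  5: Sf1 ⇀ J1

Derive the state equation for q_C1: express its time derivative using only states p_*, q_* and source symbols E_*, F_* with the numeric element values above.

dq_C1/dt = F_Sf1 - p_I1/2 - p_I2/3

b5 →Sf1  (Sf1 (Sf) sets flow on bond)
b1 →I1  (prefer integral on I1)
b0 →J2  (J2: bond 1 brought flow, rest push out)
b4 →J2  (common-f at J2 fixed by 1)
b2 →J1  (C1 integral (e out))
b3 →I2  (0-jn J1 has e-setter on 2)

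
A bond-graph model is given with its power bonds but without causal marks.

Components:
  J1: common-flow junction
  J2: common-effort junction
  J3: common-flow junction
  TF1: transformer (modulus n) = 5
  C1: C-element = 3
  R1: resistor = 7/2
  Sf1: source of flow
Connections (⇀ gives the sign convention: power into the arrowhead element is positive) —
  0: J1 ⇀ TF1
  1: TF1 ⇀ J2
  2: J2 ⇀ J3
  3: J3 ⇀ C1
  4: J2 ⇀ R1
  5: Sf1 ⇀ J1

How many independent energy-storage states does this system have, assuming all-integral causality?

#5 stroke at Sf1  (Sf1: flow source, stroke at near end)
#0 stroke at J1  (J1 flow already set via bond 5)
#1 stroke at TF1  (TF1 one-in-one-out from 0)
#3 stroke at J3  (C1 integral (e out))
#2 stroke at J2  (only one flow-in slot at J3)
#4 stroke at R1  (0-jn J2 has e-setter on 2)

1  (C1 all integral)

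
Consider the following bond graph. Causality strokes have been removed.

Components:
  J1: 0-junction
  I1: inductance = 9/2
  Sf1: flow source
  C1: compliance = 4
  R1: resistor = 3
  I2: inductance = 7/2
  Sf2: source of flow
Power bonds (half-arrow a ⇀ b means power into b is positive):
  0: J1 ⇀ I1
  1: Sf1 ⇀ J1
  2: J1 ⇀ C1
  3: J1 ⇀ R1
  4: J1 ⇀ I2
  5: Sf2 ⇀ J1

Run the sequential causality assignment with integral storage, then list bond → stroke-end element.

β1 stroke→Sf1  (Sf1: flow source, stroke at near end)
β5 stroke→Sf2  (source Sf2 imposes f)
β0 stroke→I1  (I1 outputs flow p/I1)
β2 stroke→J1  (C1 outputs effort q/C1)
β3 stroke→R1  (J1 effort already set via bond 2)
β4 stroke→I2  (common-e at J1 fixed by 2)

b0 stroke→I1
b1 stroke→Sf1
b2 stroke→J1
b3 stroke→R1
b4 stroke→I2
b5 stroke→Sf2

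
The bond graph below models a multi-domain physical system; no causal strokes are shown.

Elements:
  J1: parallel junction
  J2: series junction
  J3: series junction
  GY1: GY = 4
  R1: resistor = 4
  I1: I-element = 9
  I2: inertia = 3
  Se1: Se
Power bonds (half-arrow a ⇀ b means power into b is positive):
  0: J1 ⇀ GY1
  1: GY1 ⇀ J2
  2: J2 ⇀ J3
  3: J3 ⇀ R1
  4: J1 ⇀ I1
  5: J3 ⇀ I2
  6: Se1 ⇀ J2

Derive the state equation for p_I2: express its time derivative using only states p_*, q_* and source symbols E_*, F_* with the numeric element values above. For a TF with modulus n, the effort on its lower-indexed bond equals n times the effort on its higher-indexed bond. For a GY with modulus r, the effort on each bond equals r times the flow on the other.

#6 stroke→J2  (Se1 fixes effort; stroke away)
#4 stroke→I1  (I1 integral (f out))
#0 stroke→J1  (closing 0-jn rule on J1)
#1 stroke→J2  (GY1 both-in/both-out from 0)
#2 stroke→J3  (J2: last free bond brings flow in)
#5 stroke→I2  (prefer integral on I2)
#3 stroke→J3  (J3: bond 5 brought flow, rest push out)

dp_I2/dt = E_Se1 - 4*p_I1/9 - 4*p_I2/3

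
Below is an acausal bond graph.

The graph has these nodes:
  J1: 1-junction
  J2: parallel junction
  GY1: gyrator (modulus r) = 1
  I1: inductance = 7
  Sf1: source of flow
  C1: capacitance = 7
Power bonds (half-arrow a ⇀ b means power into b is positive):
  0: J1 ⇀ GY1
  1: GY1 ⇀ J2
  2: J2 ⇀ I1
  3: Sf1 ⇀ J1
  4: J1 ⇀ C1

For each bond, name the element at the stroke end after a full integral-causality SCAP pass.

β0 stroke→J1
β1 stroke→J2
β2 stroke→I1
β3 stroke→Sf1
β4 stroke→J1

#3 stroke→Sf1  (Sf1: flow source, stroke at near end)
#0 stroke→J1  (1-jn J1 has f-setter on 3)
#4 stroke→J1  (common-f at J1 fixed by 3)
#1 stroke→J2  (GY GY1: same side as bond 0)
#2 stroke→I1  (J2: bond 1 brought effort, rest push out)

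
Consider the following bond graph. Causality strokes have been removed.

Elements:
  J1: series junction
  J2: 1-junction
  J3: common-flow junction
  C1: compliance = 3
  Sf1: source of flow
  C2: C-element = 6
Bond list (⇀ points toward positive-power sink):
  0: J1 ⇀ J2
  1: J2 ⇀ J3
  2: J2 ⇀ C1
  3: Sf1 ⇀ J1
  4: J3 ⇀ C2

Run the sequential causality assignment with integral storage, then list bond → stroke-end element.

#3 →Sf1  (Sf1: flow source, stroke at near end)
#0 →J1  (common-f at J1 fixed by 3)
#1 →J2  (1-jn J2 has f-setter on 0)
#2 →J2  (1-jn J2 has f-setter on 0)
#4 →J3  (1-jn J3 has f-setter on 1)

bond 0 stroke→J1
bond 1 stroke→J2
bond 2 stroke→J2
bond 3 stroke→Sf1
bond 4 stroke→J3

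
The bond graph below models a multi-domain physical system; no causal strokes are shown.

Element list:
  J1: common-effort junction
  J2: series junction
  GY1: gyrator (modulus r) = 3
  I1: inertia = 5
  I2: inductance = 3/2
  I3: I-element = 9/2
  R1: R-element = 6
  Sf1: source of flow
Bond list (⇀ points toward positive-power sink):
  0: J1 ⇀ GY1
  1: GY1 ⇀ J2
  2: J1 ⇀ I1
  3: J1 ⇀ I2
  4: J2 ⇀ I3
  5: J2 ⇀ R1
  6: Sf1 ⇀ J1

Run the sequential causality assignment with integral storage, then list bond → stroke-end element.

bond 6 stroke→Sf1  (source Sf1 imposes f)
bond 2 stroke→I1  (I1: I, integral causality)
bond 3 stroke→I2  (I2: I, integral causality)
bond 0 stroke→J1  (J1: last free bond brings effort in)
bond 1 stroke→J2  (GY1: gyrator matches bond 0)
bond 4 stroke→I3  (I3 outputs flow p/I3)
bond 5 stroke→J2  (J2: bond 4 brought flow, rest push out)

b0 |J1
b1 |J2
b2 |I1
b3 |I2
b4 |I3
b5 |J2
b6 |Sf1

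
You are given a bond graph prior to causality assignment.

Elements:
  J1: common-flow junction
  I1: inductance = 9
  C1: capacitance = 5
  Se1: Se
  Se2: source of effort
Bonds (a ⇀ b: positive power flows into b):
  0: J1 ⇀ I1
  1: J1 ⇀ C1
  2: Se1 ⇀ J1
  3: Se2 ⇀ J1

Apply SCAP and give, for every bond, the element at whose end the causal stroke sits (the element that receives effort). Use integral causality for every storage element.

bond 0 →I1
bond 1 →J1
bond 2 →J1
bond 3 →J1

bond 2 stroke at J1  (Se1: effort source, stroke at far end)
bond 3 stroke at J1  (Se2: effort source, stroke at far end)
bond 0 stroke at I1  (prefer integral on I1)
bond 1 stroke at J1  (1-jn J1 has f-setter on 0)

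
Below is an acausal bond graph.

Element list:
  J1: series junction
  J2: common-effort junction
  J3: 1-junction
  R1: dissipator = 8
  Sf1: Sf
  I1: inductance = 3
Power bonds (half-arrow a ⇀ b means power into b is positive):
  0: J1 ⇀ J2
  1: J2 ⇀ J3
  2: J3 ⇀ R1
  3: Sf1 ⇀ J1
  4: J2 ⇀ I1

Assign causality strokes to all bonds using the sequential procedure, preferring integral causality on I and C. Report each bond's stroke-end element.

b3 →Sf1  (Sf1: flow source, stroke at near end)
b0 →J1  (1-jn J1 has f-setter on 3)
b4 →I1  (I1: I, integral causality)
b1 →J2  (only one effort-in slot at J2)
b2 →J3  (1-jn J3 has f-setter on 1)

#0 →J1
#1 →J2
#2 →J3
#3 →Sf1
#4 →I1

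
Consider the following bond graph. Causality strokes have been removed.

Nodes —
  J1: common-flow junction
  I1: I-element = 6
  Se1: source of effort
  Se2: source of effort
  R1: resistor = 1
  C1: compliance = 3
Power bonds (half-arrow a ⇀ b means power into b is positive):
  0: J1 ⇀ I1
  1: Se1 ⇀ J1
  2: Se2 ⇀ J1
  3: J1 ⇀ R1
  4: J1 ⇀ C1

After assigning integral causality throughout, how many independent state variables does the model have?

#1 stroke at J1  (Se1 fixes effort; stroke away)
#2 stroke at J1  (Se2 (Se) sets effort on bond)
#0 stroke at I1  (I1: I, integral causality)
#3 stroke at J1  (J1: bond 0 brought flow, rest push out)
#4 stroke at J1  (common-f at J1 fixed by 0)

2  (C1, I1 all integral)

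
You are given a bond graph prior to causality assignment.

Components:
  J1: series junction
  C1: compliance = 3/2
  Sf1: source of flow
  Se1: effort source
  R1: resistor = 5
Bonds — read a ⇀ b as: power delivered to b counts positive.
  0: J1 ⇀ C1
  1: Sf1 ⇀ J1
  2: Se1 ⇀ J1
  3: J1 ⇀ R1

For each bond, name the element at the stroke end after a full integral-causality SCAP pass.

b0 →J1
b1 →Sf1
b2 →J1
b3 →J1

b1 stroke→Sf1  (Sf1 (Sf) sets flow on bond)
b2 stroke→J1  (Se1 fixes effort; stroke away)
b0 stroke→J1  (common-f at J1 fixed by 1)
b3 stroke→J1  (1-jn J1 has f-setter on 1)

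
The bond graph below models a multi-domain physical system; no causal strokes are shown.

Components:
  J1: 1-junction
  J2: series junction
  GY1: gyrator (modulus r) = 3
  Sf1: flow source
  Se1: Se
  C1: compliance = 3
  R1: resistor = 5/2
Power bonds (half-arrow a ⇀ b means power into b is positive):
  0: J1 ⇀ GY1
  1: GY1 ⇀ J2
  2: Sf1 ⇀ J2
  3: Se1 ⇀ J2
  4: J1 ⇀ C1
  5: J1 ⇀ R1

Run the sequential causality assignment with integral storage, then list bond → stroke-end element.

#0 |J1
#1 |J2
#2 |Sf1
#3 |J2
#4 |J1
#5 |R1

b2 |Sf1  (Sf1 fixes flow; stroke at Sf1)
b3 |J2  (Se1: effort source, stroke at far end)
b1 |J2  (J2 flow already set via bond 2)
b0 |J1  (through GY1, causality inverts; strokes same side of GY1)
b4 |J1  (C1 integral (e out))
b5 |R1  (closing 1-jn rule on J1)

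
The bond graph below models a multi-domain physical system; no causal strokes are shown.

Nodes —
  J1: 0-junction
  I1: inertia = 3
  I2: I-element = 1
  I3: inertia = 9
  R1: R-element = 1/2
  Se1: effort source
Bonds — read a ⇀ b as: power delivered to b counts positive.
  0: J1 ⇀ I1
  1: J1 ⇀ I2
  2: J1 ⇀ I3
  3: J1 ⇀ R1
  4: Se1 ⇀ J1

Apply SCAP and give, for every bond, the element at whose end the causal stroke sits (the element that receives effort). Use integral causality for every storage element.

#0 stroke at I1
#1 stroke at I2
#2 stroke at I3
#3 stroke at R1
#4 stroke at J1

bond 4 |J1  (Se1 (Se) sets effort on bond)
bond 0 |I1  (common-e at J1 fixed by 4)
bond 1 |I2  (J1 effort already set via bond 4)
bond 2 |I3  (common-e at J1 fixed by 4)
bond 3 |R1  (common-e at J1 fixed by 4)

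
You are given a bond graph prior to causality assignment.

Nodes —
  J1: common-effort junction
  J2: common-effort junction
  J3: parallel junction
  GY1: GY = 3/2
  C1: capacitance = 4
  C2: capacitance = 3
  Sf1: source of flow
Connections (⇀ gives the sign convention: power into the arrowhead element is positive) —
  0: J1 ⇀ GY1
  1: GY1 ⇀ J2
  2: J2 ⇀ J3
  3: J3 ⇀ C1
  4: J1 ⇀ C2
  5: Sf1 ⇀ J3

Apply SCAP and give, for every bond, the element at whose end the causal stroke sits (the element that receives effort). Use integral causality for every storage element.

bond 0 |GY1
bond 1 |GY1
bond 2 |J2
bond 3 |J3
bond 4 |J1
bond 5 |Sf1

β5 →Sf1  (Sf1 fixes flow; stroke at Sf1)
β3 →J3  (prefer integral on C1)
β2 →J2  (J3 effort already set via bond 3)
β1 →GY1  (0-jn J2 has e-setter on 2)
β0 →GY1  (GY1: gyrator matches bond 1)
β4 →J1  (J1 needs exactly one e-in)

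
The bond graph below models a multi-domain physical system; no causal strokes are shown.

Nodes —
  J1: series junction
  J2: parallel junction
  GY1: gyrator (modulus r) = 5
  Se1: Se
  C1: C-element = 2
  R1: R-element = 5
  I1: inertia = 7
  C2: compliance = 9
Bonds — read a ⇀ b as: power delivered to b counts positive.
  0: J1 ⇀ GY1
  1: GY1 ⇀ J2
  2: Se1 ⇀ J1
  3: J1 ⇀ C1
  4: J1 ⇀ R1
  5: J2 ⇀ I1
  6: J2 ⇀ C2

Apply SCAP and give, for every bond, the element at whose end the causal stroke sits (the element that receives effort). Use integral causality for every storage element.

bond 2 stroke at J1  (Se1: effort source, stroke at far end)
bond 3 stroke at J1  (C1 outputs effort q/C1)
bond 5 stroke at I1  (I1: I, integral causality)
bond 6 stroke at J2  (C2: C, integral causality)
bond 1 stroke at GY1  (0-jn J2 has e-setter on 6)
bond 0 stroke at GY1  (GY GY1: same side as bond 1)
bond 4 stroke at J1  (J1: bond 0 brought flow, rest push out)

#0 |GY1
#1 |GY1
#2 |J1
#3 |J1
#4 |J1
#5 |I1
#6 |J2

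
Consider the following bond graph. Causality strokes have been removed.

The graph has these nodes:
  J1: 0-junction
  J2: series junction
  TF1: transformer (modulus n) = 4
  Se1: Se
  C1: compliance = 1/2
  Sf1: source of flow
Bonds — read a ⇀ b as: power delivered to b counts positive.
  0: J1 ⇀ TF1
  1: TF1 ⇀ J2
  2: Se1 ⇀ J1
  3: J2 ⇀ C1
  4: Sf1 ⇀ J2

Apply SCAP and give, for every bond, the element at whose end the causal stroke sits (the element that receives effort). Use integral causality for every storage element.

b0 |TF1
b1 |J2
b2 |J1
b3 |J2
b4 |Sf1

bond 2 |J1  (Se1 (Se) sets effort on bond)
bond 4 |Sf1  (source Sf1 imposes f)
bond 0 |TF1  (common-e at J1 fixed by 2)
bond 1 |J2  (J2: bond 4 brought flow, rest push out)
bond 3 |J2  (common-f at J2 fixed by 4)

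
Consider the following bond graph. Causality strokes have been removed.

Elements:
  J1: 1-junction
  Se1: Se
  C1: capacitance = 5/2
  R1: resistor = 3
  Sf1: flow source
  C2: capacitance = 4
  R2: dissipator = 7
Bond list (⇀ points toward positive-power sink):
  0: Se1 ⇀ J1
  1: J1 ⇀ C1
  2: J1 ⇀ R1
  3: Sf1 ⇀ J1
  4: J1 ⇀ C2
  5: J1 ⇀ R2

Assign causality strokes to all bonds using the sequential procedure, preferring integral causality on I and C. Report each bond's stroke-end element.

b0 |J1
b1 |J1
b2 |J1
b3 |Sf1
b4 |J1
b5 |J1

bond 0 stroke at J1  (Se1: effort source, stroke at far end)
bond 3 stroke at Sf1  (Sf1 fixes flow; stroke at Sf1)
bond 1 stroke at J1  (J1 flow already set via bond 3)
bond 2 stroke at J1  (J1: bond 3 brought flow, rest push out)
bond 4 stroke at J1  (1-jn J1 has f-setter on 3)
bond 5 stroke at J1  (J1: bond 3 brought flow, rest push out)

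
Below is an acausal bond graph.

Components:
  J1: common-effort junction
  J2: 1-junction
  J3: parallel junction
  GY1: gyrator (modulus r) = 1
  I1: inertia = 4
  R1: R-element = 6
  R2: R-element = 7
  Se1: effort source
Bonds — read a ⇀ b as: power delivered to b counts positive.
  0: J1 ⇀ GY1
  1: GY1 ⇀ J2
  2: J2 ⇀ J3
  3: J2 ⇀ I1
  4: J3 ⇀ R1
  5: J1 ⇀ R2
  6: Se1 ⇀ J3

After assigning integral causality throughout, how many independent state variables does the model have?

1  (I1 all integral)

#6 →J3  (Se1 (Se) sets effort on bond)
#2 →J2  (0-jn J3 has e-setter on 6)
#4 →R1  (common-e at J3 fixed by 6)
#3 →I1  (I1: I, integral causality)
#1 →J2  (J2 flow already set via bond 3)
#0 →J1  (through GY1, causality inverts; strokes same side of GY1)
#5 →R2  (J1: bond 0 brought effort, rest push out)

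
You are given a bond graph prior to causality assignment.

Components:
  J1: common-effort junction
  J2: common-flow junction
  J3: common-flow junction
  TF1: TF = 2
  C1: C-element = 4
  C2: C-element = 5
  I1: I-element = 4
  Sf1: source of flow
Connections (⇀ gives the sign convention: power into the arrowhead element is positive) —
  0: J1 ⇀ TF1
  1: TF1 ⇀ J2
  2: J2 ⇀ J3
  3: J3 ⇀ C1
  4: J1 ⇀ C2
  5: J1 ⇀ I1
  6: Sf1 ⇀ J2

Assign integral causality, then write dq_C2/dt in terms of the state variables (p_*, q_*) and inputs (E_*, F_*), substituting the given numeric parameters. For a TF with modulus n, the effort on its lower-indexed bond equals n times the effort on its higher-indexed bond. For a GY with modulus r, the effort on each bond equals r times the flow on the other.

dq_C2/dt = -F_Sf1/2 - p_I1/4

β6 |Sf1  (Sf1 (Sf) sets flow on bond)
β1 |J2  (J2 flow already set via bond 6)
β2 |J2  (J2: bond 6 brought flow, rest push out)
β3 |J3  (common-f at J3 fixed by 2)
β0 |TF1  (TF TF1: opposite of bond 1)
β4 |J1  (C2 integral (e out))
β5 |I1  (J1: bond 4 brought effort, rest push out)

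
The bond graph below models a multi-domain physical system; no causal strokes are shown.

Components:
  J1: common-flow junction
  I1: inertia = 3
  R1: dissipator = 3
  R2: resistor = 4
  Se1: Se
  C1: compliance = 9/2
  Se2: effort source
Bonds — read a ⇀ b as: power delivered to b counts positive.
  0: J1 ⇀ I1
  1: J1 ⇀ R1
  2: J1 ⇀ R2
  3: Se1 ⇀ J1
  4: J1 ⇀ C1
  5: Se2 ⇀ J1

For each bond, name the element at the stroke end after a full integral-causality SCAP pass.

bond 3 stroke→J1  (Se1: effort source, stroke at far end)
bond 5 stroke→J1  (Se2: effort source, stroke at far end)
bond 0 stroke→I1  (I1: I, integral causality)
bond 1 stroke→J1  (J1 flow already set via bond 0)
bond 2 stroke→J1  (1-jn J1 has f-setter on 0)
bond 4 stroke→J1  (J1: bond 0 brought flow, rest push out)

b0 →I1
b1 →J1
b2 →J1
b3 →J1
b4 →J1
b5 →J1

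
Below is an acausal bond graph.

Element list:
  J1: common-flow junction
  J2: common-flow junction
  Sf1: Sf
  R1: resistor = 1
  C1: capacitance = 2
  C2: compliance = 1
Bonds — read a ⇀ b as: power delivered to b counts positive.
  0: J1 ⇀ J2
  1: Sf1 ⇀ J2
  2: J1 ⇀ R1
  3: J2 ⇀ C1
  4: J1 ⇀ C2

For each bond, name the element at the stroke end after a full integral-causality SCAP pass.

β1 |Sf1  (Sf1 fixes flow; stroke at Sf1)
β0 |J2  (J2 flow already set via bond 1)
β3 |J2  (common-f at J2 fixed by 1)
β2 |J1  (J1 flow already set via bond 0)
β4 |J1  (J1: bond 0 brought flow, rest push out)

b0 stroke at J2
b1 stroke at Sf1
b2 stroke at J1
b3 stroke at J2
b4 stroke at J1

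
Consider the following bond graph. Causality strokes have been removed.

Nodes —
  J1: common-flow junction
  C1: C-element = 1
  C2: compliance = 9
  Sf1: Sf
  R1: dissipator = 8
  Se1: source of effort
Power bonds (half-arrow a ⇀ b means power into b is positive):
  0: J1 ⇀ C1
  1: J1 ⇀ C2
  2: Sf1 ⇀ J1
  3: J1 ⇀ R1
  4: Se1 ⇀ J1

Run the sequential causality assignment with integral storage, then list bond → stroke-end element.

β0 stroke at J1
β1 stroke at J1
β2 stroke at Sf1
β3 stroke at J1
β4 stroke at J1

bond 2 stroke→Sf1  (Sf1 fixes flow; stroke at Sf1)
bond 4 stroke→J1  (Se1 (Se) sets effort on bond)
bond 0 stroke→J1  (J1: bond 2 brought flow, rest push out)
bond 1 stroke→J1  (J1 flow already set via bond 2)
bond 3 stroke→J1  (common-f at J1 fixed by 2)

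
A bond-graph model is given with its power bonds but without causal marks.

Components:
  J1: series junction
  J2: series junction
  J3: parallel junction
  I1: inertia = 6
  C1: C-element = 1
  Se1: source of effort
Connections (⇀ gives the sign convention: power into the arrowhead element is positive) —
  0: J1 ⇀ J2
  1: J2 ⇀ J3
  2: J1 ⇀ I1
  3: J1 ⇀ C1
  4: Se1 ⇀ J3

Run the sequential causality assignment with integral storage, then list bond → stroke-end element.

β0 stroke→J1
β1 stroke→J2
β2 stroke→I1
β3 stroke→J1
β4 stroke→J3

#4 stroke at J3  (Se1: effort source, stroke at far end)
#1 stroke at J2  (common-e at J3 fixed by 4)
#0 stroke at J1  (only one flow-in slot at J2)
#2 stroke at I1  (I1 integral (f out))
#3 stroke at J1  (J1 flow already set via bond 2)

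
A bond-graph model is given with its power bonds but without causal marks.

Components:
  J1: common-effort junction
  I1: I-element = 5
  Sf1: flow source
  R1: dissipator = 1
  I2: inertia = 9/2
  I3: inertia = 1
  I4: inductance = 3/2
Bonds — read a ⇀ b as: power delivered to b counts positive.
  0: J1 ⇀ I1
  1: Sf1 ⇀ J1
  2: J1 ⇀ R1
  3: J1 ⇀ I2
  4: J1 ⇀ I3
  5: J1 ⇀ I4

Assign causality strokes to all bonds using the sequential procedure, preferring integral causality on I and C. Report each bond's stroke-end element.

bond 1 →Sf1  (Sf1 fixes flow; stroke at Sf1)
bond 0 →I1  (I1 integral (f out))
bond 3 →I2  (I2 outputs flow p/I2)
bond 4 →I3  (I3 integral (f out))
bond 5 →I4  (I4 outputs flow p/I4)
bond 2 →J1  (J1: last free bond brings effort in)

bond 0 stroke→I1
bond 1 stroke→Sf1
bond 2 stroke→J1
bond 3 stroke→I2
bond 4 stroke→I3
bond 5 stroke→I4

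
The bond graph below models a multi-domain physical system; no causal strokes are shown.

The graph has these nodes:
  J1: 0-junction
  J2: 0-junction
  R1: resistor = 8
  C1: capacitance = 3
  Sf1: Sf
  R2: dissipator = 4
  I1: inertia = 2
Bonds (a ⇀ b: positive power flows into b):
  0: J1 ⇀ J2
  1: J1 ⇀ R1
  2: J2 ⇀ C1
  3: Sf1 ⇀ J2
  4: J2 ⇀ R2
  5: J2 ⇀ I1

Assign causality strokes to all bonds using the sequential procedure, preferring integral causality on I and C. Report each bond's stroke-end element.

bond 0 |J1
bond 1 |R1
bond 2 |J2
bond 3 |Sf1
bond 4 |R2
bond 5 |I1

#3 stroke at Sf1  (Sf1 fixes flow; stroke at Sf1)
#2 stroke at J2  (prefer integral on C1)
#0 stroke at J1  (J2: bond 2 brought effort, rest push out)
#4 stroke at R2  (J2: bond 2 brought effort, rest push out)
#5 stroke at I1  (J2: bond 2 brought effort, rest push out)
#1 stroke at R1  (J1 effort already set via bond 0)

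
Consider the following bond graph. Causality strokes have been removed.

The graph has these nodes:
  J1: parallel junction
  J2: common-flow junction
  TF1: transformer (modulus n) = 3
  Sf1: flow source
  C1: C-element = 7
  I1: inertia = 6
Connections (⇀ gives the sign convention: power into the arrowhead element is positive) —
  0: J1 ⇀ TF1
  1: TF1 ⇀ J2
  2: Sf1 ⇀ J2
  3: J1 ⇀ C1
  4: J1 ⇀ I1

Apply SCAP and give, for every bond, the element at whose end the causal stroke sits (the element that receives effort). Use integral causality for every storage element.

b2 stroke→Sf1  (source Sf1 imposes f)
b1 stroke→J2  (J2: bond 2 brought flow, rest push out)
b0 stroke→TF1  (TF1: transformer flips bond 1)
b3 stroke→J1  (C1 integral (e out))
b4 stroke→I1  (common-e at J1 fixed by 3)

β0 stroke→TF1
β1 stroke→J2
β2 stroke→Sf1
β3 stroke→J1
β4 stroke→I1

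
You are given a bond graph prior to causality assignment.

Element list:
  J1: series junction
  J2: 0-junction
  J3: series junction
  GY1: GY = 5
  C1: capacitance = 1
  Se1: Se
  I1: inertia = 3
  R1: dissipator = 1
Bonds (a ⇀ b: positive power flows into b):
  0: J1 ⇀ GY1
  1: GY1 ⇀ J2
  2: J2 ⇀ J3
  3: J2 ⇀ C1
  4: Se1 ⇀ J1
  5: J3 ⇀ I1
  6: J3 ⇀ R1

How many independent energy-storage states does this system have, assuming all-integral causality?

β4 |J1  (source Se1 imposes e)
β0 |GY1  (closing 1-jn rule on J1)
β1 |GY1  (through GY1, causality inverts; strokes same side of GY1)
β3 |J2  (C1: C, integral causality)
β2 |J3  (J2 effort already set via bond 3)
β5 |I1  (I1 integral (f out))
β6 |J3  (1-jn J3 has f-setter on 5)

2  (C1, I1 all integral)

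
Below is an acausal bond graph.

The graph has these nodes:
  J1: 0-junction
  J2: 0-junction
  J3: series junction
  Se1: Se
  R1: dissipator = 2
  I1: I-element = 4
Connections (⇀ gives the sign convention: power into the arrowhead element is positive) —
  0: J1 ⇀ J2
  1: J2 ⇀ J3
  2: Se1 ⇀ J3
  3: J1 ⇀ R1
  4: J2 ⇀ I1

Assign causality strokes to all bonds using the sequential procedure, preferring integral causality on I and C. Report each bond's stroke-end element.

#2 |J3  (source Se1 imposes e)
#1 |J2  (closing 1-jn rule on J3)
#0 |J1  (J2: bond 1 brought effort, rest push out)
#4 |I1  (J2: bond 1 brought effort, rest push out)
#3 |R1  (J1 effort already set via bond 0)

b0 stroke at J1
b1 stroke at J2
b2 stroke at J3
b3 stroke at R1
b4 stroke at I1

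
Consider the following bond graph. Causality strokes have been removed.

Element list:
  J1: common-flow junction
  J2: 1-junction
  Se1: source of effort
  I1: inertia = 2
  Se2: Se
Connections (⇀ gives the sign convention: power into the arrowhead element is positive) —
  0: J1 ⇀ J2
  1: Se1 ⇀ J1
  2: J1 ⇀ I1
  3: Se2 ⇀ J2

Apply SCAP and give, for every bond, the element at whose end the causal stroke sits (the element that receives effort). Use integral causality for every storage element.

#0 →J1
#1 →J1
#2 →I1
#3 →J2

b1 |J1  (source Se1 imposes e)
b3 |J2  (source Se2 imposes e)
b0 |J1  (closing 1-jn rule on J2)
b2 |I1  (J1: last free bond brings flow in)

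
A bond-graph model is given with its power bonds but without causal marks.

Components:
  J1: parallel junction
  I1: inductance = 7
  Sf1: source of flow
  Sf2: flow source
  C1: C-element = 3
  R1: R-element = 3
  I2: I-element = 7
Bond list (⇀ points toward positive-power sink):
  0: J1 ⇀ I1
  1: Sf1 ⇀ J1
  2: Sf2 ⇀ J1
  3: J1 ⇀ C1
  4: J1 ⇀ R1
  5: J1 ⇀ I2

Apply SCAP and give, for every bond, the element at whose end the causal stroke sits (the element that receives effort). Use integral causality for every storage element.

b1 →Sf1  (source Sf1 imposes f)
b2 →Sf2  (source Sf2 imposes f)
b0 →I1  (I1 outputs flow p/I1)
b3 →J1  (prefer integral on C1)
b4 →R1  (J1: bond 3 brought effort, rest push out)
b5 →I2  (J1 effort already set via bond 3)

#0 stroke at I1
#1 stroke at Sf1
#2 stroke at Sf2
#3 stroke at J1
#4 stroke at R1
#5 stroke at I2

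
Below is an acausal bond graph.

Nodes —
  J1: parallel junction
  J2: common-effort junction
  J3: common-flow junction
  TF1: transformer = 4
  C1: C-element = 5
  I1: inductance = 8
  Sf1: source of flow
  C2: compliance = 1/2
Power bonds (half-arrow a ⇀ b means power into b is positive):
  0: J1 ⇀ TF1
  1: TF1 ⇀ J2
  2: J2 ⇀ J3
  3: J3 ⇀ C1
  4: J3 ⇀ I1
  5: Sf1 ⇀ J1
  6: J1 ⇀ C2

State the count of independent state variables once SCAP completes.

bond 5 →Sf1  (Sf1 fixes flow; stroke at Sf1)
bond 3 →J3  (prefer integral on C1)
bond 4 →I1  (I1: I, integral causality)
bond 2 →J3  (J3: bond 4 brought flow, rest push out)
bond 1 →J2  (J2 needs exactly one e-in)
bond 0 →TF1  (TF1: transformer flips bond 1)
bond 6 →J1  (J1 needs exactly one e-in)

3  (C1, C2, I1 all integral)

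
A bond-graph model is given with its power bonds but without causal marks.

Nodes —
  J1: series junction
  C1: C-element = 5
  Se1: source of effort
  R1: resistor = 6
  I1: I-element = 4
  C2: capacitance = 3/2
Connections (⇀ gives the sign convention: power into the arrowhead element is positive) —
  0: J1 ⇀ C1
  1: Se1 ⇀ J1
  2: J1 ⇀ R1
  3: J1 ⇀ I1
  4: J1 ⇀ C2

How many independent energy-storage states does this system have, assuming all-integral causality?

bond 1 →J1  (Se1: effort source, stroke at far end)
bond 0 →J1  (prefer integral on C1)
bond 3 →I1  (I1 outputs flow p/I1)
bond 2 →J1  (J1: bond 3 brought flow, rest push out)
bond 4 →J1  (J1: bond 3 brought flow, rest push out)

3  (C1, C2, I1 all integral)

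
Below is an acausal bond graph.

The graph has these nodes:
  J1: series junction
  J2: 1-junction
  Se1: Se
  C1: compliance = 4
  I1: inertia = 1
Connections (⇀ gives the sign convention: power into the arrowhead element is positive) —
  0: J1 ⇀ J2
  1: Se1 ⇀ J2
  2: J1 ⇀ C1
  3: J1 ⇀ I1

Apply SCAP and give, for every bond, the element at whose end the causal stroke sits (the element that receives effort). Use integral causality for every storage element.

#0 stroke at J1
#1 stroke at J2
#2 stroke at J1
#3 stroke at I1

β1 |J2  (Se1 (Se) sets effort on bond)
β0 |J1  (closing 1-jn rule on J2)
β2 |J1  (C1 integral (e out))
β3 |I1  (closing 1-jn rule on J1)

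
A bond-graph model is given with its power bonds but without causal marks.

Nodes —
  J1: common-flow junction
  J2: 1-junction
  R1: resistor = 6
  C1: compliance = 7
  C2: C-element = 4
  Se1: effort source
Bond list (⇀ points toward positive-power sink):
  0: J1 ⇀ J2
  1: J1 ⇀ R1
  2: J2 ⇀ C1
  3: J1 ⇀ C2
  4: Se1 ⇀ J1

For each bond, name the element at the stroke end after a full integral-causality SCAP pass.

b0 stroke→J1
b1 stroke→R1
b2 stroke→J2
b3 stroke→J1
b4 stroke→J1

b4 stroke at J1  (Se1 (Se) sets effort on bond)
b2 stroke at J2  (prefer integral on C1)
b0 stroke at J1  (J2 needs exactly one f-in)
b3 stroke at J1  (C2 outputs effort q/C2)
b1 stroke at R1  (J1 needs exactly one f-in)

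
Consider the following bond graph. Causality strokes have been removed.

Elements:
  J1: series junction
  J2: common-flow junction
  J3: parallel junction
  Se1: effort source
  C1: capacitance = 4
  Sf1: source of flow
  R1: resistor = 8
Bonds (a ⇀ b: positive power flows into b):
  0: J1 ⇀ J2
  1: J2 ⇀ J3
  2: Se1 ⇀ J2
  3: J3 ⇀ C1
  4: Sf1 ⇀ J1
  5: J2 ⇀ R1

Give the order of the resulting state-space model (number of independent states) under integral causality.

#2 →J2  (Se1 fixes effort; stroke away)
#4 →Sf1  (Sf1: flow source, stroke at near end)
#0 →J1  (J1 flow already set via bond 4)
#1 →J2  (common-f at J2 fixed by 0)
#5 →J2  (J2 flow already set via bond 0)
#3 →J3  (J3: last free bond brings effort in)

1  (C1 all integral)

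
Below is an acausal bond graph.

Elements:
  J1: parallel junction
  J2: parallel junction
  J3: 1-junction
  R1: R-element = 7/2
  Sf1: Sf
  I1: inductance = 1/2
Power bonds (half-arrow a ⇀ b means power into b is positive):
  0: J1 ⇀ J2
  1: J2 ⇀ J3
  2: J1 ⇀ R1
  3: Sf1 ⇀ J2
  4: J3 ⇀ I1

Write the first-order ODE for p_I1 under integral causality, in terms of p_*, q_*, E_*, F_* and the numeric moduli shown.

dp_I1/dt = 7*F_Sf1/2 - 7*p_I1

b3 stroke→Sf1  (source Sf1 imposes f)
b4 stroke→I1  (prefer integral on I1)
b1 stroke→J3  (common-f at J3 fixed by 4)
b0 stroke→J2  (J2: last free bond brings effort in)
b2 stroke→J1  (J1: last free bond brings effort in)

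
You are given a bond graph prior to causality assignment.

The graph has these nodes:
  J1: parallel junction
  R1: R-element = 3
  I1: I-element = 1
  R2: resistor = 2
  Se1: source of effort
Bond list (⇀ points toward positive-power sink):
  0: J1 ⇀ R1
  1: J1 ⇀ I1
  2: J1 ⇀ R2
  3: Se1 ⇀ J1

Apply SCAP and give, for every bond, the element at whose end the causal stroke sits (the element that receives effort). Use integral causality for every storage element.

β3 stroke at J1  (Se1: effort source, stroke at far end)
β0 stroke at R1  (J1: bond 3 brought effort, rest push out)
β1 stroke at I1  (J1 effort already set via bond 3)
β2 stroke at R2  (common-e at J1 fixed by 3)

#0 stroke→R1
#1 stroke→I1
#2 stroke→R2
#3 stroke→J1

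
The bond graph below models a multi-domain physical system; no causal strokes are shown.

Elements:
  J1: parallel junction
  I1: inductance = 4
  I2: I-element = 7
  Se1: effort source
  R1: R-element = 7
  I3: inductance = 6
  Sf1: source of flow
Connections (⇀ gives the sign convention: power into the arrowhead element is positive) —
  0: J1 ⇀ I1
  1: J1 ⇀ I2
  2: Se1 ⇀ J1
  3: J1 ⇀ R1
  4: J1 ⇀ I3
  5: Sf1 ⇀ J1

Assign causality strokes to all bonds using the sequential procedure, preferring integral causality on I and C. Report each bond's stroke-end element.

β2 |J1  (Se1 fixes effort; stroke away)
β5 |Sf1  (Sf1 fixes flow; stroke at Sf1)
β0 |I1  (J1: bond 2 brought effort, rest push out)
β1 |I2  (J1 effort already set via bond 2)
β3 |R1  (common-e at J1 fixed by 2)
β4 |I3  (J1 effort already set via bond 2)

b0 stroke→I1
b1 stroke→I2
b2 stroke→J1
b3 stroke→R1
b4 stroke→I3
b5 stroke→Sf1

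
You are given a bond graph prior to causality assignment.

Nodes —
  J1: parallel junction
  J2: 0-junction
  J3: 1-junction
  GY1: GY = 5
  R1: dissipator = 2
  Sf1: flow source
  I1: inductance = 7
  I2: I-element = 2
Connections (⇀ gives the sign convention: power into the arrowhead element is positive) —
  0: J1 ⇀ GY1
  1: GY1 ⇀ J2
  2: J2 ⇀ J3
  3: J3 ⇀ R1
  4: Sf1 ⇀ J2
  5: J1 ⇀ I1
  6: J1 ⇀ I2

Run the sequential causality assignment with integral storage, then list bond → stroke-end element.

b0 stroke→J1
b1 stroke→J2
b2 stroke→J3
b3 stroke→R1
b4 stroke→Sf1
b5 stroke→I1
b6 stroke→I2

bond 4 |Sf1  (Sf1: flow source, stroke at near end)
bond 5 |I1  (I1 integral (f out))
bond 6 |I2  (I2: I, integral causality)
bond 0 |J1  (only one effort-in slot at J1)
bond 1 |J2  (GY1: gyrator matches bond 0)
bond 2 |J3  (0-jn J2 has e-setter on 1)
bond 3 |R1  (J3 needs exactly one f-in)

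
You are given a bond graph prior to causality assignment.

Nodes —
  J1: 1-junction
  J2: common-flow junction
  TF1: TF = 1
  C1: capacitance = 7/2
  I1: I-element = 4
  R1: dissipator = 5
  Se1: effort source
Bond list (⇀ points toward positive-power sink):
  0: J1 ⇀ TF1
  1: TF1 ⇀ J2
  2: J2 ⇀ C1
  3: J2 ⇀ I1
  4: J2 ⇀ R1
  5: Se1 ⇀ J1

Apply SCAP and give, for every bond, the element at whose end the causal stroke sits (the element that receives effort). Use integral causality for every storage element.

β5 stroke→J1  (Se1: effort source, stroke at far end)
β0 stroke→TF1  (J1: last free bond brings flow in)
β1 stroke→J2  (TF1 one-in-one-out from 0)
β2 stroke→J2  (C1: C, integral causality)
β3 stroke→I1  (I1 integral (f out))
β4 stroke→J2  (common-f at J2 fixed by 3)

#0 →TF1
#1 →J2
#2 →J2
#3 →I1
#4 →J2
#5 →J1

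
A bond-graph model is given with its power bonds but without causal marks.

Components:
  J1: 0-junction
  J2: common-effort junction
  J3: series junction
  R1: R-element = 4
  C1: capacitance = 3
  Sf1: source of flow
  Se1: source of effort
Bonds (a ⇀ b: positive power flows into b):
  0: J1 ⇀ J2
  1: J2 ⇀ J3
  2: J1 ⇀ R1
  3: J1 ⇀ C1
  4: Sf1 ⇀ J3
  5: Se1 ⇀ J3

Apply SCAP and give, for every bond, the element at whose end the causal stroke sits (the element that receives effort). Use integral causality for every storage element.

β4 stroke at Sf1  (Sf1: flow source, stroke at near end)
β5 stroke at J3  (Se1 fixes effort; stroke away)
β1 stroke at J3  (1-jn J3 has f-setter on 4)
β0 stroke at J2  (closing 0-jn rule on J2)
β3 stroke at J1  (C1: C, integral causality)
β2 stroke at R1  (0-jn J1 has e-setter on 3)

bond 0 stroke→J2
bond 1 stroke→J3
bond 2 stroke→R1
bond 3 stroke→J1
bond 4 stroke→Sf1
bond 5 stroke→J3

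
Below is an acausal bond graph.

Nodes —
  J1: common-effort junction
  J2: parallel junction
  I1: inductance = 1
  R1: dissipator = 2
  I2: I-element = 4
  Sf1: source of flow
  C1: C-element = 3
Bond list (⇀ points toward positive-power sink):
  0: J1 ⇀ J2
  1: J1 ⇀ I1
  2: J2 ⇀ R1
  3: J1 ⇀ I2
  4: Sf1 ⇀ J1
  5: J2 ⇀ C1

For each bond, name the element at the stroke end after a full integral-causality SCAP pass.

β0 stroke at J1
β1 stroke at I1
β2 stroke at R1
β3 stroke at I2
β4 stroke at Sf1
β5 stroke at J2

#4 stroke at Sf1  (Sf1: flow source, stroke at near end)
#1 stroke at I1  (I1 integral (f out))
#3 stroke at I2  (prefer integral on I2)
#0 stroke at J1  (J1: last free bond brings effort in)
#5 stroke at J2  (C1: C, integral causality)
#2 stroke at R1  (0-jn J2 has e-setter on 5)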